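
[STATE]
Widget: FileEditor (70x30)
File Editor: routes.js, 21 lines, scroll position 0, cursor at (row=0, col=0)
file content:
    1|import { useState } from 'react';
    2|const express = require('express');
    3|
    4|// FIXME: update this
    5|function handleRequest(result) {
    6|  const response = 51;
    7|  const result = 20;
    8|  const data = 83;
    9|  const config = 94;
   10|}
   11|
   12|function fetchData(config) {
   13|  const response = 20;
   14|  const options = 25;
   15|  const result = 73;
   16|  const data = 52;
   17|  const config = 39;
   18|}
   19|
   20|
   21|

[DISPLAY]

█mport { useState } from 'react';                                    ▲
const express = require('express');                                  █
                                                                     ░
// FIXME: update this                                                ░
function handleRequest(result) {                                     ░
  const response = 51;                                               ░
  const result = 20;                                                 ░
  const data = 83;                                                   ░
  const config = 94;                                                 ░
}                                                                    ░
                                                                     ░
function fetchData(config) {                                         ░
  const response = 20;                                               ░
  const options = 25;                                                ░
  const result = 73;                                                 ░
  const data = 52;                                                   ░
  const config = 39;                                                 ░
}                                                                    ░
                                                                     ░
                                                                     ░
                                                                     ░
                                                                     ░
                                                                     ░
                                                                     ░
                                                                     ░
                                                                     ░
                                                                     ░
                                                                     ░
                                                                     ░
                                                                     ▼


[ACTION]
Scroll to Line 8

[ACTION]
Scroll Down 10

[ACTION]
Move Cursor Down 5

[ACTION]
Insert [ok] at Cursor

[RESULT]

import { useState } from 'react';                                    ▲
const express = require('express');                                  █
                                                                     ░
// FIXME: update this                                                ░
function handleRequest(result) {                                     ░
ok█ const response = 51;                                             ░
  const result = 20;                                                 ░
  const data = 83;                                                   ░
  const config = 94;                                                 ░
}                                                                    ░
                                                                     ░
function fetchData(config) {                                         ░
  const response = 20;                                               ░
  const options = 25;                                                ░
  const result = 73;                                                 ░
  const data = 52;                                                   ░
  const config = 39;                                                 ░
}                                                                    ░
                                                                     ░
                                                                     ░
                                                                     ░
                                                                     ░
                                                                     ░
                                                                     ░
                                                                     ░
                                                                     ░
                                                                     ░
                                                                     ░
                                                                     ░
                                                                     ▼


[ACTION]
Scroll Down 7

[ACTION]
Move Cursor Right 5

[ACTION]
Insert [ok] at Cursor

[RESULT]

import { useState } from 'react';                                    ▲
const express = require('express');                                  █
                                                                     ░
// FIXME: update this                                                ░
function handleRequest(result) {                                     ░
ok  conok█t response = 51;                                           ░
  const result = 20;                                                 ░
  const data = 83;                                                   ░
  const config = 94;                                                 ░
}                                                                    ░
                                                                     ░
function fetchData(config) {                                         ░
  const response = 20;                                               ░
  const options = 25;                                                ░
  const result = 73;                                                 ░
  const data = 52;                                                   ░
  const config = 39;                                                 ░
}                                                                    ░
                                                                     ░
                                                                     ░
                                                                     ░
                                                                     ░
                                                                     ░
                                                                     ░
                                                                     ░
                                                                     ░
                                                                     ░
                                                                     ░
                                                                     ░
                                                                     ▼


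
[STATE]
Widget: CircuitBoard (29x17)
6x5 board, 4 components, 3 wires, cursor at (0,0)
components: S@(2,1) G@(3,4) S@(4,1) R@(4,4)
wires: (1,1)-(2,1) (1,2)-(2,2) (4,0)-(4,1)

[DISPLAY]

   0 1 2 3 4 5               
0  [.]                       
                             
1       ·   ·                
        │   │                
2       S   ·                
                             
3                   G        
                             
4   · ─ S           R        
Cursor: (0,0)                
                             
                             
                             
                             
                             
                             


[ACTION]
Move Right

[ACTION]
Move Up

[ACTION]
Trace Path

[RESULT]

   0 1 2 3 4 5               
0      [.]                   
                             
1       ·   ·                
        │   │                
2       S   ·                
                             
3                   G        
                             
4   · ─ S           R        
Cursor: (0,1)  Trace: No conn
                             
                             
                             
                             
                             
                             


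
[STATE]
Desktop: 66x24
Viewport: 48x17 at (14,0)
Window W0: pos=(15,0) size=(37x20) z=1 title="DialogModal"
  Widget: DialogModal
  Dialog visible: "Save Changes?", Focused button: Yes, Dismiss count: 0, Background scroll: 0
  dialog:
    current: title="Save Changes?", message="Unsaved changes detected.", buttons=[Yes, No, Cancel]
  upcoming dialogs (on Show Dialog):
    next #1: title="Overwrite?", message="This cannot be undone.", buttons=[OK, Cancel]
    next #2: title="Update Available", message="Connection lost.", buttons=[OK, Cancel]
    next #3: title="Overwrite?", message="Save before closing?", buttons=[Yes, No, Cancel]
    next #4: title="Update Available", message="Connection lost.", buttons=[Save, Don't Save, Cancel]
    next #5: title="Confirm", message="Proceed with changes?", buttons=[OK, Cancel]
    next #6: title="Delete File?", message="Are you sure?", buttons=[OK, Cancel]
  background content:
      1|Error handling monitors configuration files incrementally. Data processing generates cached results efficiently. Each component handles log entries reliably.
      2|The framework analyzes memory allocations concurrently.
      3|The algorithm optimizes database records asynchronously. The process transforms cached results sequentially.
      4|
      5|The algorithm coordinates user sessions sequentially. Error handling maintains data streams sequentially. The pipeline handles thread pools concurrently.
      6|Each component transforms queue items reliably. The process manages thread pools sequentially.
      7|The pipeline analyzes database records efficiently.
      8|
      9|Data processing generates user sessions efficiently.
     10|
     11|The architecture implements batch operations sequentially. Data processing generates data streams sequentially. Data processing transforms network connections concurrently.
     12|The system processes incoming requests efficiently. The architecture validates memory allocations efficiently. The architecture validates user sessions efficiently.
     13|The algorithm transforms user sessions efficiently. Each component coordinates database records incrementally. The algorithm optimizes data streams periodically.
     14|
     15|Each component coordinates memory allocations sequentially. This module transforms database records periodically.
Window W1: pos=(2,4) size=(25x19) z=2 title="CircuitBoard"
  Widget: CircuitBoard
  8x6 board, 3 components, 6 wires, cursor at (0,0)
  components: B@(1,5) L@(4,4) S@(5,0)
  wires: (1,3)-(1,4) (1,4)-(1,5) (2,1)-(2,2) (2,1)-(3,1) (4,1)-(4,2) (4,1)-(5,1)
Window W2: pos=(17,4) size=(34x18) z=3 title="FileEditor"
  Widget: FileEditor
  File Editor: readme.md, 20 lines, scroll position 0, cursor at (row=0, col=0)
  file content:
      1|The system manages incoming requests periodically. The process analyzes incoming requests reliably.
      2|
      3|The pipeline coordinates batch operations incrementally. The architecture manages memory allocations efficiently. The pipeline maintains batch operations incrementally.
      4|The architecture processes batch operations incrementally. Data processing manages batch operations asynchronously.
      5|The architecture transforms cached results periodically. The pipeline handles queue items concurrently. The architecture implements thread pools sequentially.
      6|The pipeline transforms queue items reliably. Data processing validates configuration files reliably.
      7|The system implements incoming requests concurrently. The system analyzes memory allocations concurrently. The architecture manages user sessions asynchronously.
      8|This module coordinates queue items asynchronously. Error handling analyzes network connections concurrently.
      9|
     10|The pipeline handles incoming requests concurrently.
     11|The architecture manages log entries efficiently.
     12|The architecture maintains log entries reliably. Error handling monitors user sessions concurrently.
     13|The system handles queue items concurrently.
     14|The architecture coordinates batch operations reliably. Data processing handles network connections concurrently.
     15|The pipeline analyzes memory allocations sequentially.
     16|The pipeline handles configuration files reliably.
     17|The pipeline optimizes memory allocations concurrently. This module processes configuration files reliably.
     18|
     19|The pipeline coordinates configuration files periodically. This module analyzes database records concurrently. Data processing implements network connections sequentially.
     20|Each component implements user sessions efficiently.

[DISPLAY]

 ┏━━━━━━━━━━━━━━━━━━━━━━━━━━━━━━━━━━━┓          
 ┃ DialogModal                       ┃          
 ┠───────────────────────────────────┨          
 ┃Error handling monitors configurati┃          
━━━┏━━━━━━━━━━━━━━━━━━━━━━━━━━━━━━━━┓┃          
rd ┃ FileEditor                     ┃┃          
───┠────────────────────────────────┨┃          
4 5┃█he system manages incoming req▲┃┃          
   ┃                               █┃┃          
   ┃The pipeline coordinates batch ░┃┃          
   ┃The architecture processes batc░┃┃          
   ┃The architecture transforms cac░┃┃          
 · ┃The pipeline transforms queue i░┃┃          
   ┃The system implements incoming ░┃┃          
   ┃This module coordinates queue i░┃┃          
   ┃                               ░┃┃          
 · ┃The pipeline handles incoming r░┃┃          


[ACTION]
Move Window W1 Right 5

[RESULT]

 ┏━━━━━━━━━━━━━━━━━━━━━━━━━━━━━━━━━━━┓          
 ┃ DialogModal                       ┃          
 ┠───────────────────────────────────┨          
 ┃Error handling monitors configurati┃          
━━━┏━━━━━━━━━━━━━━━━━━━━━━━━━━━━━━━━┓┃          
itB┃ FileEditor                     ┃┃          
───┠────────────────────────────────┨┃          
 2 ┃█he system manages incoming req▲┃┃          
   ┃                               █┃┃          
   ┃The pipeline coordinates batch ░┃┃          
   ┃The architecture processes batc░┃┃          
   ┃The architecture transforms cac░┃┃          
  ·┃The pipeline transforms queue i░┃┃          
  │┃The system implements incoming ░┃┃          
  ·┃This module coordinates queue i░┃┃          
   ┃                               ░┃┃          
  ·┃The pipeline handles incoming r░┃┃          


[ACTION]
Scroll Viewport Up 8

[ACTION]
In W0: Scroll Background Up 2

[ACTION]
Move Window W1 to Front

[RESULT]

 ┏━━━━━━━━━━━━━━━━━━━━━━━━━━━━━━━━━━━┓          
 ┃ DialogModal                       ┃          
 ┠───────────────────────────────────┨          
 ┃Error handling monitors configurati┃          
━━━━━━━━━━━━━━━━━┓━━━━━━━━━━━━━━━━━━┓┃          
itBoard          ┃                  ┃┃          
─────────────────┨──────────────────┨┃          
 2 3 4 5 6 7     ┃ages incoming req▲┃┃          
                 ┃                 █┃┃          
                 ┃oordinates batch ░┃┃          
          · ─ · ─┃re processes batc░┃┃          
                 ┃re transforms cac░┃┃          
  · ─ ·          ┃ransforms queue i░┃┃          
  │              ┃lements incoming ░┃┃          
  ·              ┃ordinates queue i░┃┃          
                 ┃                 ░┃┃          
  · ─ ·       L  ┃andles incoming r░┃┃          


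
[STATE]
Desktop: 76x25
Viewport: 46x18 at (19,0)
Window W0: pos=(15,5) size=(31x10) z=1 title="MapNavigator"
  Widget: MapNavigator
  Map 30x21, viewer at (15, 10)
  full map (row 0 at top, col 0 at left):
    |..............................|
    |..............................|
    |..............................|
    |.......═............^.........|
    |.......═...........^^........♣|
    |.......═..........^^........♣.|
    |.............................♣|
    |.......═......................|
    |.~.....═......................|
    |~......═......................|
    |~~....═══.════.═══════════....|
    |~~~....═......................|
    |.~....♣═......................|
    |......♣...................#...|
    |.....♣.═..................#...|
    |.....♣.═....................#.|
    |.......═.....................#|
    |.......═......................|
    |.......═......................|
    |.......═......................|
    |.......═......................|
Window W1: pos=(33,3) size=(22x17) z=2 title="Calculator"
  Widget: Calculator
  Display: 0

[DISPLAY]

                                              
                                              
                                              
              ┏━━━━━━━━━━━━━━━━━━━━┓          
              ┃ Calculator         ┃          
━━━━━━━━━━━━━━┠────────────────────┨          
pNavigator    ┃                   0┃          
──────────────┃┌───┬───┬───┬───┐   ┃          
...═..........┃│ 7 │ 8 │ 9 │ ÷ │   ┃          
...═..........┃├───┼───┼───┼───┤   ┃          
...═..........┃│ 4 │ 5 │ 6 │ × │   ┃          
..═══.════.@══┃├───┼───┼───┼───┤   ┃          
...═..........┃│ 1 │ 2 │ 3 │ - │   ┃          
..♣═..........┃├───┼───┼───┼───┤   ┃          
━━━━━━━━━━━━━━┃│ 0 │ . │ = │ + │   ┃          
              ┃├───┼───┼───┼───┤   ┃          
              ┃│ C │ MC│ MR│ M+│   ┃          
              ┃└───┴───┴───┴───┘   ┃          


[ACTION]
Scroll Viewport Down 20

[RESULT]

──────────────┃┌───┬───┬───┬───┐   ┃          
...═..........┃│ 7 │ 8 │ 9 │ ÷ │   ┃          
...═..........┃├───┼───┼───┼───┤   ┃          
...═..........┃│ 4 │ 5 │ 6 │ × │   ┃          
..═══.════.@══┃├───┼───┼───┼───┤   ┃          
...═..........┃│ 1 │ 2 │ 3 │ - │   ┃          
..♣═..........┃├───┼───┼───┼───┤   ┃          
━━━━━━━━━━━━━━┃│ 0 │ . │ = │ + │   ┃          
              ┃├───┼───┼───┼───┤   ┃          
              ┃│ C │ MC│ MR│ M+│   ┃          
              ┃└───┴───┴───┴───┘   ┃          
              ┃                    ┃          
              ┗━━━━━━━━━━━━━━━━━━━━┛          
                                              
                                              
                                              
                                              
                                              


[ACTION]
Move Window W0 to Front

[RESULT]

──────────────────────────┨┬───┐   ┃          
...═......................┃│ ÷ │   ┃          
...═......................┃┼───┤   ┃          
...═......................┃│ × │   ┃          
..═══.════.@══════════....┃┼───┤   ┃          
...═......................┃│ - │   ┃          
..♣═......................┃┼───┤   ┃          
━━━━━━━━━━━━━━━━━━━━━━━━━━┛│ + │   ┃          
              ┃├───┼───┼───┼───┤   ┃          
              ┃│ C │ MC│ MR│ M+│   ┃          
              ┃└───┴───┴───┴───┘   ┃          
              ┃                    ┃          
              ┗━━━━━━━━━━━━━━━━━━━━┛          
                                              
                                              
                                              
                                              
                                              


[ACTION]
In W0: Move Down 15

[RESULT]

──────────────────────────┨┬───┐   ┃          
...═......................┃│ ÷ │   ┃          
...═......................┃┼───┤   ┃          
...═......................┃│ × │   ┃          
...═.......@..............┃┼───┤   ┃          
                          ┃│ - │   ┃          
                          ┃┼───┤   ┃          
━━━━━━━━━━━━━━━━━━━━━━━━━━┛│ + │   ┃          
              ┃├───┼───┼───┼───┤   ┃          
              ┃│ C │ MC│ MR│ M+│   ┃          
              ┃└───┴───┴───┴───┘   ┃          
              ┃                    ┃          
              ┗━━━━━━━━━━━━━━━━━━━━┛          
                                              
                                              
                                              
                                              
                                              


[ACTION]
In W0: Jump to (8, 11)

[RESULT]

──────────────────────────┨┬───┐   ┃          
   .~.....═...............┃│ ÷ │   ┃          
   ~......═...............┃┼───┤   ┃          
   ~~....═══.════.════════┃│ × │   ┃          
   ~~~....═@..............┃┼───┤   ┃          
   .~....♣═...............┃│ - │   ┃          
   ......♣................┃┼───┤   ┃          
━━━━━━━━━━━━━━━━━━━━━━━━━━┛│ + │   ┃          
              ┃├───┼───┼───┼───┤   ┃          
              ┃│ C │ MC│ MR│ M+│   ┃          
              ┃└───┴───┴───┴───┘   ┃          
              ┃                    ┃          
              ┗━━━━━━━━━━━━━━━━━━━━┛          
                                              
                                              
                                              
                                              
                                              


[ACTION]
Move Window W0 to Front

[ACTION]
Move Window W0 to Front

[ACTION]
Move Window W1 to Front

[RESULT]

──────────────┃┌───┬───┬───┬───┐   ┃          
   .~.....═...┃│ 7 │ 8 │ 9 │ ÷ │   ┃          
   ~......═...┃├───┼───┼───┼───┤   ┃          
   ~~....═══.═┃│ 4 │ 5 │ 6 │ × │   ┃          
   ~~~....═@..┃├───┼───┼───┼───┤   ┃          
   .~....♣═...┃│ 1 │ 2 │ 3 │ - │   ┃          
   ......♣....┃├───┼───┼───┼───┤   ┃          
━━━━━━━━━━━━━━┃│ 0 │ . │ = │ + │   ┃          
              ┃├───┼───┼───┼───┤   ┃          
              ┃│ C │ MC│ MR│ M+│   ┃          
              ┃└───┴───┴───┴───┘   ┃          
              ┃                    ┃          
              ┗━━━━━━━━━━━━━━━━━━━━┛          
                                              
                                              
                                              
                                              
                                              


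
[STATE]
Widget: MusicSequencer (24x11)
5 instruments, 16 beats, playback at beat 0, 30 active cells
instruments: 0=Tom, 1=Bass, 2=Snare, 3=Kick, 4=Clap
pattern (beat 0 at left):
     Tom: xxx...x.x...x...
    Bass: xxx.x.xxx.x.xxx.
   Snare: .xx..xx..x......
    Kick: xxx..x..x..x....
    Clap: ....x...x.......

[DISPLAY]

      ▼123456789012345  
   Tom███···█·█···█···  
  Bass███·█·███·█·███·  
 Snare·██··██··█······  
  Kick███··█··█··█····  
  Clap····█···█·······  
                        
                        
                        
                        
                        


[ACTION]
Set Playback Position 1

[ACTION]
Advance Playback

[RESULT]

      01▼3456789012345  
   Tom███···█·█···█···  
  Bass███·█·███·█·███·  
 Snare·██··██··█······  
  Kick███··█··█··█····  
  Clap····█···█·······  
                        
                        
                        
                        
                        


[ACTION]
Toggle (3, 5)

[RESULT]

      01▼3456789012345  
   Tom███···█·█···█···  
  Bass███·█·███·█·███·  
 Snare·██··██··█······  
  Kick███·····█··█····  
  Clap····█···█·······  
                        
                        
                        
                        
                        


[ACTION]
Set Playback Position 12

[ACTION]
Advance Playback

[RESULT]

      0123456789012▼45  
   Tom███···█·█···█···  
  Bass███·█·███·█·███·  
 Snare·██··██··█······  
  Kick███·····█··█····  
  Clap····█···█·······  
                        
                        
                        
                        
                        


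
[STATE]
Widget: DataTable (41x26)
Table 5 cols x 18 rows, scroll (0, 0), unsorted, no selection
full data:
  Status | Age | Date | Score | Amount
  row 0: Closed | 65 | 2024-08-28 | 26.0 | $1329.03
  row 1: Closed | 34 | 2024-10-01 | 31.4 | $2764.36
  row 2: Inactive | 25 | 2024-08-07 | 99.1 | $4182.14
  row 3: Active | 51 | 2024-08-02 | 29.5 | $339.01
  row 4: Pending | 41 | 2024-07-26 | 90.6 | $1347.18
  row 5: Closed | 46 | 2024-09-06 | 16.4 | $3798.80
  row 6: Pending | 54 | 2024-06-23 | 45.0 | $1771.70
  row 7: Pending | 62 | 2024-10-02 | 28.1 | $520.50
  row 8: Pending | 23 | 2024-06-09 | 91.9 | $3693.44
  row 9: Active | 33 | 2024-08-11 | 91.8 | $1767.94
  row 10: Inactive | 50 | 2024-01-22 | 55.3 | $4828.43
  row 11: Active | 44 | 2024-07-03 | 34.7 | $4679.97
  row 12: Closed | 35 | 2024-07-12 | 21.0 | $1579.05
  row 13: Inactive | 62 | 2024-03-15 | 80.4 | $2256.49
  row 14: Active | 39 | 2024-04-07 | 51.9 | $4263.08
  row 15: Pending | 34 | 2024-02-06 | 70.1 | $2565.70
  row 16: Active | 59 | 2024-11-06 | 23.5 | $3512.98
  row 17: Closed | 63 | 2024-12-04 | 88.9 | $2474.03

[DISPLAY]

Status  │Age│Date      │Score│Amount     
────────┼───┼──────────┼─────┼────────   
Closed  │65 │2024-08-28│26.0 │$1329.03   
Closed  │34 │2024-10-01│31.4 │$2764.36   
Inactive│25 │2024-08-07│99.1 │$4182.14   
Active  │51 │2024-08-02│29.5 │$339.01    
Pending │41 │2024-07-26│90.6 │$1347.18   
Closed  │46 │2024-09-06│16.4 │$3798.80   
Pending │54 │2024-06-23│45.0 │$1771.70   
Pending │62 │2024-10-02│28.1 │$520.50    
Pending │23 │2024-06-09│91.9 │$3693.44   
Active  │33 │2024-08-11│91.8 │$1767.94   
Inactive│50 │2024-01-22│55.3 │$4828.43   
Active  │44 │2024-07-03│34.7 │$4679.97   
Closed  │35 │2024-07-12│21.0 │$1579.05   
Inactive│62 │2024-03-15│80.4 │$2256.49   
Active  │39 │2024-04-07│51.9 │$4263.08   
Pending │34 │2024-02-06│70.1 │$2565.70   
Active  │59 │2024-11-06│23.5 │$3512.98   
Closed  │63 │2024-12-04│88.9 │$2474.03   
                                         
                                         
                                         
                                         
                                         
                                         


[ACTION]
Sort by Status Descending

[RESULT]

Status ▼│Age│Date      │Score│Amount     
────────┼───┼──────────┼─────┼────────   
Pending │41 │2024-07-26│90.6 │$1347.18   
Pending │54 │2024-06-23│45.0 │$1771.70   
Pending │62 │2024-10-02│28.1 │$520.50    
Pending │23 │2024-06-09│91.9 │$3693.44   
Pending │34 │2024-02-06│70.1 │$2565.70   
Inactive│25 │2024-08-07│99.1 │$4182.14   
Inactive│50 │2024-01-22│55.3 │$4828.43   
Inactive│62 │2024-03-15│80.4 │$2256.49   
Closed  │65 │2024-08-28│26.0 │$1329.03   
Closed  │34 │2024-10-01│31.4 │$2764.36   
Closed  │46 │2024-09-06│16.4 │$3798.80   
Closed  │35 │2024-07-12│21.0 │$1579.05   
Closed  │63 │2024-12-04│88.9 │$2474.03   
Active  │51 │2024-08-02│29.5 │$339.01    
Active  │33 │2024-08-11│91.8 │$1767.94   
Active  │44 │2024-07-03│34.7 │$4679.97   
Active  │39 │2024-04-07│51.9 │$4263.08   
Active  │59 │2024-11-06│23.5 │$3512.98   
                                         
                                         
                                         
                                         
                                         
                                         


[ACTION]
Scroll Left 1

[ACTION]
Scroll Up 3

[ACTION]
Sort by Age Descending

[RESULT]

Status  │Ag▼│Date      │Score│Amount     
────────┼───┼──────────┼─────┼────────   
Closed  │65 │2024-08-28│26.0 │$1329.03   
Closed  │63 │2024-12-04│88.9 │$2474.03   
Pending │62 │2024-10-02│28.1 │$520.50    
Inactive│62 │2024-03-15│80.4 │$2256.49   
Active  │59 │2024-11-06│23.5 │$3512.98   
Pending │54 │2024-06-23│45.0 │$1771.70   
Active  │51 │2024-08-02│29.5 │$339.01    
Inactive│50 │2024-01-22│55.3 │$4828.43   
Closed  │46 │2024-09-06│16.4 │$3798.80   
Active  │44 │2024-07-03│34.7 │$4679.97   
Pending │41 │2024-07-26│90.6 │$1347.18   
Active  │39 │2024-04-07│51.9 │$4263.08   
Closed  │35 │2024-07-12│21.0 │$1579.05   
Pending │34 │2024-02-06│70.1 │$2565.70   
Closed  │34 │2024-10-01│31.4 │$2764.36   
Active  │33 │2024-08-11│91.8 │$1767.94   
Inactive│25 │2024-08-07│99.1 │$4182.14   
Pending │23 │2024-06-09│91.9 │$3693.44   
                                         
                                         
                                         
                                         
                                         
                                         


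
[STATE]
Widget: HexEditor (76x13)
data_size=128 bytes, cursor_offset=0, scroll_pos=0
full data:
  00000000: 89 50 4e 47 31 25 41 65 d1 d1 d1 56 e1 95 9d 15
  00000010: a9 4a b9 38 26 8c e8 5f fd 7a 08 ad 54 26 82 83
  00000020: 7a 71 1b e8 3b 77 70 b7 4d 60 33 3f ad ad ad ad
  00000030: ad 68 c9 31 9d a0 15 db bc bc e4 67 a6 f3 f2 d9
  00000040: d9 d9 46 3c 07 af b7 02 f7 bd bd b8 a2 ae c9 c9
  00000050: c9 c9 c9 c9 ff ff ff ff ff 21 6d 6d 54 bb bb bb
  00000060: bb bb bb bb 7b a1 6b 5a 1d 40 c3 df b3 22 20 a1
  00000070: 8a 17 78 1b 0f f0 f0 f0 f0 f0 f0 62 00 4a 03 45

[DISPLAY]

00000000  89 50 4e 47 31 25 41 65  d1 d1 d1 56 e1 95 9d 15  |.PNG1%Ae...V...
00000010  a9 4a b9 38 26 8c e8 5f  fd 7a 08 ad 54 26 82 83  |.J.8&.._.z..T&.
00000020  7a 71 1b e8 3b 77 70 b7  4d 60 33 3f ad ad ad ad  |zq..;wp.M`3?...
00000030  ad 68 c9 31 9d a0 15 db  bc bc e4 67 a6 f3 f2 d9  |.h.1.......g...
00000040  d9 d9 46 3c 07 af b7 02  f7 bd bd b8 a2 ae c9 c9  |..F<...........
00000050  c9 c9 c9 c9 ff ff ff ff  ff 21 6d 6d 54 bb bb bb  |.........!mmT..
00000060  bb bb bb bb 7b a1 6b 5a  1d 40 c3 df b3 22 20 a1  |....{.kZ.@..." 
00000070  8a 17 78 1b 0f f0 f0 f0  f0 f0 f0 62 00 4a 03 45  |..x........b.J.
                                                                            
                                                                            
                                                                            
                                                                            
                                                                            


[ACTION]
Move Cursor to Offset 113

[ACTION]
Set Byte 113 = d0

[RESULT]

00000000  89 50 4e 47 31 25 41 65  d1 d1 d1 56 e1 95 9d 15  |.PNG1%Ae...V...
00000010  a9 4a b9 38 26 8c e8 5f  fd 7a 08 ad 54 26 82 83  |.J.8&.._.z..T&.
00000020  7a 71 1b e8 3b 77 70 b7  4d 60 33 3f ad ad ad ad  |zq..;wp.M`3?...
00000030  ad 68 c9 31 9d a0 15 db  bc bc e4 67 a6 f3 f2 d9  |.h.1.......g...
00000040  d9 d9 46 3c 07 af b7 02  f7 bd bd b8 a2 ae c9 c9  |..F<...........
00000050  c9 c9 c9 c9 ff ff ff ff  ff 21 6d 6d 54 bb bb bb  |.........!mmT..
00000060  bb bb bb bb 7b a1 6b 5a  1d 40 c3 df b3 22 20 a1  |....{.kZ.@..." 
00000070  8a D0 78 1b 0f f0 f0 f0  f0 f0 f0 62 00 4a 03 45  |..x........b.J.
                                                                            
                                                                            
                                                                            
                                                                            
                                                                            


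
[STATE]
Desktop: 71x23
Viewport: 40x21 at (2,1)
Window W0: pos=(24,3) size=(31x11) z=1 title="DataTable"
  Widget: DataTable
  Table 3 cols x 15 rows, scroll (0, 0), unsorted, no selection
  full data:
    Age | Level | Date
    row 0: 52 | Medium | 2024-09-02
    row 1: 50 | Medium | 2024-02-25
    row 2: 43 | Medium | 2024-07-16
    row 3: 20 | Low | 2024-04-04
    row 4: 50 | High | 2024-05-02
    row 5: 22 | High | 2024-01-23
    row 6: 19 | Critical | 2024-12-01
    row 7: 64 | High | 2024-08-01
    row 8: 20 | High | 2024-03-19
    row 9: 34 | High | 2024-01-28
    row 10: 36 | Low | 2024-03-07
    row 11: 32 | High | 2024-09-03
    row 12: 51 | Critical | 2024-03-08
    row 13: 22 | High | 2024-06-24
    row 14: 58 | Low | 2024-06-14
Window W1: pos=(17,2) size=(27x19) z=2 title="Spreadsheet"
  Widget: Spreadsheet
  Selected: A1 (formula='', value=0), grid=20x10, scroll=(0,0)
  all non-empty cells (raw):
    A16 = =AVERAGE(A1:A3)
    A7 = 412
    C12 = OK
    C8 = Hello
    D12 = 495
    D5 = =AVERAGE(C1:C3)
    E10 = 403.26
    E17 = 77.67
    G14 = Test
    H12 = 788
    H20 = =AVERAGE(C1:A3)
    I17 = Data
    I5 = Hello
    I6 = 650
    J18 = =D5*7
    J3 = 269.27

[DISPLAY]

                                        
               ┏━━━━━━━━━━━━━━━━━━━━━━━━
               ┃ Spreadsheet            
               ┠────────────────────────
               ┃A1:                     
               ┃       A       B       C
               ┃------------------------
               ┃  1      [0]       0    
               ┃  2        0       0    
               ┃  3        0       0    
               ┃  4        0       0    
               ┃  5        0       0    
               ┃  6        0       0    
               ┃  7      412       0    
               ┃  8        0       0Hell
               ┃  9        0       0    
               ┃ 10        0       0    
               ┃ 11        0       0    
               ┃ 12        0       0OK  
               ┗━━━━━━━━━━━━━━━━━━━━━━━━
                                        


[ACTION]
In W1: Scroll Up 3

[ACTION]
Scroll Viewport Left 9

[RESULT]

                                        
                 ┏━━━━━━━━━━━━━━━━━━━━━━
                 ┃ Spreadsheet          
                 ┠──────────────────────
                 ┃A1:                   
                 ┃       A       B      
                 ┃----------------------
                 ┃  1      [0]       0  
                 ┃  2        0       0  
                 ┃  3        0       0  
                 ┃  4        0       0  
                 ┃  5        0       0  
                 ┃  6        0       0  
                 ┃  7      412       0  
                 ┃  8        0       0He
                 ┃  9        0       0  
                 ┃ 10        0       0  
                 ┃ 11        0       0  
                 ┃ 12        0       0OK
                 ┗━━━━━━━━━━━━━━━━━━━━━━
                                        


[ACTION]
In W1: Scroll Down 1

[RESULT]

                                        
                 ┏━━━━━━━━━━━━━━━━━━━━━━
                 ┃ Spreadsheet          
                 ┠──────────────────────
                 ┃A1:                   
                 ┃       A       B      
                 ┃----------------------
                 ┃  2        0       0  
                 ┃  3        0       0  
                 ┃  4        0       0  
                 ┃  5        0       0  
                 ┃  6        0       0  
                 ┃  7      412       0  
                 ┃  8        0       0He
                 ┃  9        0       0  
                 ┃ 10        0       0  
                 ┃ 11        0       0  
                 ┃ 12        0       0OK
                 ┃ 13        0       0  
                 ┗━━━━━━━━━━━━━━━━━━━━━━
                                        


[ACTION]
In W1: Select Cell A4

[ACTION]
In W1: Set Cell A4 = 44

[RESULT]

                                        
                 ┏━━━━━━━━━━━━━━━━━━━━━━
                 ┃ Spreadsheet          
                 ┠──────────────────────
                 ┃A4: 44                
                 ┃       A       B      
                 ┃----------------------
                 ┃  2        0       0  
                 ┃  3        0       0  
                 ┃  4     [44]       0  
                 ┃  5        0       0  
                 ┃  6        0       0  
                 ┃  7      412       0  
                 ┃  8        0       0He
                 ┃  9        0       0  
                 ┃ 10        0       0  
                 ┃ 11        0       0  
                 ┃ 12        0       0OK
                 ┃ 13        0       0  
                 ┗━━━━━━━━━━━━━━━━━━━━━━
                                        
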